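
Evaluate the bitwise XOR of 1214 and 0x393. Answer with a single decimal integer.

1837

1214 = 10010111110
0x393 = 01110010011
XOR → 11100101101 = 1837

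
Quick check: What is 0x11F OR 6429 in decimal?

0x11F = 0000100011111
6429 = 1100100011101
 OR → 1100100011111 = 6431

6431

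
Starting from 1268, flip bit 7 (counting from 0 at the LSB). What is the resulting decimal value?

1140

x = 10011110100
bit 7 is currently 1; toggle it via x ^ (1 << 7) = x ^ 128
→ 10001110100 = 1140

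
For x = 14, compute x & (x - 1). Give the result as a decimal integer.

x = 1110 = 14
x - 1 = 1101
AND   = 1100 = 12
(x & (x - 1) clears the lowest set bit of x.)

12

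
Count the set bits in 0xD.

3

0xD = 1101
Count the 1s: 1 + 1 + 1 = 3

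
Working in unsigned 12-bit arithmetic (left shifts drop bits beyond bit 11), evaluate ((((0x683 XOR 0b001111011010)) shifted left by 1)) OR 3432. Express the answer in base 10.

0x683 = 011010000011
0b001111011010 = 001111011010
→ XOR → 010101011001 = 1369
→ shifted left by 1 (mod 2^12) → 101010110010 = 2738
3432 = 110101101000
→ OR → 111111111010 = 4090

4090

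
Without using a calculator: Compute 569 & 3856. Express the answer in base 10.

528

569 = 001000111001
3856 = 111100010000
AND → 001000010000 = 528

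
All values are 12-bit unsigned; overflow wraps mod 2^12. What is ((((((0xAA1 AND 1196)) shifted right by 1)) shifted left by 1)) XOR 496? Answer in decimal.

336

0xAA1 = 101010100001
1196 = 010010101100
→ AND → 000010100000 = 160
→ shifted right by 1 → 000001010000 = 80
→ shifted left by 1 (mod 2^12) → 000010100000 = 160
496 = 000111110000
→ XOR → 000101010000 = 336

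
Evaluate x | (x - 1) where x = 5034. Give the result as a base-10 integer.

x = 1001110101010 = 5034
x - 1 = 1001110101001
OR    = 1001110101011 = 5035
(x | (x - 1) sets all bits below the lowest set bit.)

5035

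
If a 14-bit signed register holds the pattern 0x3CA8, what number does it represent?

pattern = 11110010101000 (MSB is 1 ⇒ negative)
Invert: 00001101010111, add 1 → 00001101011000 = 856, so the value is -856.
(Equivalently: 15528 - 2^14 = 15528 - 16384 = -856.)

-856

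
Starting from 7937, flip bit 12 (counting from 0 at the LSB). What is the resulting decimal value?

x = 1111100000001
bit 12 is currently 1; toggle it via x ^ (1 << 12) = x ^ 4096
→ 0111100000001 = 3841

3841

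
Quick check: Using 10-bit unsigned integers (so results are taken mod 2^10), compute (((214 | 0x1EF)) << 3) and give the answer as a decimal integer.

214 = 0011010110
0x1EF = 0111101111
→ | → 0111111111 = 511
→ << 3 (mod 2^10) → 1111111000 = 1016

1016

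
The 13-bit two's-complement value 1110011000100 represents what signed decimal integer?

-828

pattern = 1110011000100 (MSB is 1 ⇒ negative)
Invert: 0001100111011, add 1 → 0001100111100 = 828, so the value is -828.
(Equivalently: 7364 - 2^13 = 7364 - 8192 = -828.)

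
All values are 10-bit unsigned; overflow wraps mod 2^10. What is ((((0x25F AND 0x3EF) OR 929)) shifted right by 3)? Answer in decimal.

125

0x25F = 1001011111
0x3EF = 1111101111
→ AND → 1001001111 = 591
929 = 1110100001
→ OR → 1111101111 = 1007
→ shifted right by 3 → 0001111101 = 125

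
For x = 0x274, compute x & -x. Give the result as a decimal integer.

x = 1001110100 = 628
-x (two's complement) = …0110001100
AND   = 0000000100 = 4
(x & -x isolates the lowest set bit of x.)

4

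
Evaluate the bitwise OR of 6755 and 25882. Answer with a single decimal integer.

32635

6755 = 001101001100011
25882 = 110010100011010
 OR → 111111101111011 = 32635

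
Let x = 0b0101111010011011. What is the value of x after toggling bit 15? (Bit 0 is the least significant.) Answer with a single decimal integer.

56987

x = 0101111010011011
bit 15 is currently 0; toggle it via x ^ (1 << 15) = x ^ 32768
→ 1101111010011011 = 56987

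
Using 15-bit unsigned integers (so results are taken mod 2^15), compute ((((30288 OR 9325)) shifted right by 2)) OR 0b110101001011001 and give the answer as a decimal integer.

32735

30288 = 111011001010000
9325 = 010010001101101
→ OR → 111011001111101 = 30333
→ shifted right by 2 → 001110110011111 = 7583
0b110101001011001 = 110101001011001
→ OR → 111111111011111 = 32735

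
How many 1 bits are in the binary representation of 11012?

5

11012 = 10101100000100
Count the 1s: 1 + 1 + 1 + 1 + 1 = 5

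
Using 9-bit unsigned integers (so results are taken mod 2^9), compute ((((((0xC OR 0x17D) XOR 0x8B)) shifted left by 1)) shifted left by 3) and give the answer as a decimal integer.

352

0xC = 000001100
0x17D = 101111101
→ OR → 101111101 = 381
0x8B = 010001011
→ XOR → 111110110 = 502
→ shifted left by 1 (mod 2^9) → 111101100 = 492
→ shifted left by 3 (mod 2^9) → 101100000 = 352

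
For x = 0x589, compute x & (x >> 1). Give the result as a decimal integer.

128

x = 10110001001 = 1417
x>>1 = 01011000100
AND  = 00010000000 = 128
(x & (x >> 1) has a 1 wherever x has two consecutive 1 bits.)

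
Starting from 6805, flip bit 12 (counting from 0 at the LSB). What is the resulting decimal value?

2709

x = 01101010010101
bit 12 is currently 1; toggle it via x ^ (1 << 12) = x ^ 4096
→ 00101010010101 = 2709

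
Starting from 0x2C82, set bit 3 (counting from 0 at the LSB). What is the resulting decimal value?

11402

x = 10110010000010
bit 3 is currently 0; set it via x | (1 << 3) = x | 8
→ 10110010001010 = 11402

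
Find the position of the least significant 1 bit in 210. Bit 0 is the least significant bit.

1

210 = 11010010
Trailing zeros: 1, so the lowest set bit is bit 1 (value 2).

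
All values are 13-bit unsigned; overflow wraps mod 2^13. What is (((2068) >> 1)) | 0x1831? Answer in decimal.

2068 = 0100000010100
→ >> 1 → 0010000001010 = 1034
0x1831 = 1100000110001
→ | → 1110000111011 = 7227

7227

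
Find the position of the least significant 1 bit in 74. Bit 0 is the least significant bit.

74 = 1001010
Trailing zeros: 1, so the lowest set bit is bit 1 (value 2).

1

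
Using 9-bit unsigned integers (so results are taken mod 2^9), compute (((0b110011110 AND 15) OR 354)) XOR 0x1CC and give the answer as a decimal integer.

162

0b110011110 = 110011110
15 = 000001111
→ AND → 000001110 = 14
354 = 101100010
→ OR → 101101110 = 366
0x1CC = 111001100
→ XOR → 010100010 = 162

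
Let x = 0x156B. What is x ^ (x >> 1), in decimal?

8158

x = 1010101101011 = 5483
x>>1 = 0101010110101
XOR  = 1111111011110 = 8158
(x ^ (x >> 1) gives the standard binary-reflected Gray code of x.)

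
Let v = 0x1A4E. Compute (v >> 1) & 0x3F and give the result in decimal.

39

v = 01101001001110
Shift right by 1: 0110100100111
Mask low 6 bits: 100111 = 39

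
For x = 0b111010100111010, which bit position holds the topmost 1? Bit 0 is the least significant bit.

0b111010100111010 = 111010100111010
The topmost 1 is at position 14 (since 2^14 = 16384 ≤ 30010 < 32768).

14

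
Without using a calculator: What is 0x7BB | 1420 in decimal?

1983

0x7BB = 11110111011
1420 = 10110001100
 OR → 11110111111 = 1983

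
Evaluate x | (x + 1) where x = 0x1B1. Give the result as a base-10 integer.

x = 110110001 = 433
x + 1 = 110110010
OR    = 110110011 = 435
(x | (x + 1) sets the lowest cleared bit.)

435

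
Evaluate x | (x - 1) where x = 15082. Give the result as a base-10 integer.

x = 11101011101010 = 15082
x - 1 = 11101011101001
OR    = 11101011101011 = 15083
(x | (x - 1) sets all bits below the lowest set bit.)

15083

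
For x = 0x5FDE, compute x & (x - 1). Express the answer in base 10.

x = 101111111011110 = 24542
x - 1 = 101111111011101
AND   = 101111111011100 = 24540
(x & (x - 1) clears the lowest set bit of x.)

24540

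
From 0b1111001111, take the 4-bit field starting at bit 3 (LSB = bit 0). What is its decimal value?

9

v = 1111001111
Shift right by 3: 1111001
Mask low 4 bits: 1001 = 9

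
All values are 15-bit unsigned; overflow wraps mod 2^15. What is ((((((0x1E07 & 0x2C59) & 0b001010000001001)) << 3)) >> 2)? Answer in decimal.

0x1E07 = 001111000000111
0x2C59 = 010110001011001
→ & → 000110000000001 = 3073
0b001010000001001 = 001010000001001
→ & → 000010000000001 = 1025
→ << 3 (mod 2^15) → 010000000001000 = 8200
→ >> 2 → 000100000000010 = 2050

2050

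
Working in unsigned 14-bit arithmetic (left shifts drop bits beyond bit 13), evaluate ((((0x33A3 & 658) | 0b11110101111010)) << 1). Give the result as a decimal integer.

16372

0x33A3 = 11001110100011
658 = 00001010010010
→ & → 00001010000010 = 642
0b11110101111010 = 11110101111010
→ | → 11111111111010 = 16378
→ << 1 (mod 2^14) → 11111111110100 = 16372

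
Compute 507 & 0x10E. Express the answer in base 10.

507 = 111111011
0x10E = 100001110
AND → 100001010 = 266

266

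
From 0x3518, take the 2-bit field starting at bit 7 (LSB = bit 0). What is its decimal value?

v = 11010100011000
Shift right by 7: 1101010
Mask low 2 bits: 10 = 2

2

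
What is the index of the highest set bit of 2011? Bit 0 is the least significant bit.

10

2011 = 11111011011
The topmost 1 is at position 10 (since 2^10 = 1024 ≤ 2011 < 2048).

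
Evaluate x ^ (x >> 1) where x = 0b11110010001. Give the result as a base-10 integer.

x = 11110010001 = 1937
x>>1 = 01111001000
XOR  = 10001011001 = 1113
(x ^ (x >> 1) gives the standard binary-reflected Gray code of x.)

1113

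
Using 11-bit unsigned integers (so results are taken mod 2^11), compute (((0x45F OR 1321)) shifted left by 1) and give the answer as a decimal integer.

766

0x45F = 10001011111
1321 = 10100101001
→ OR → 10101111111 = 1407
→ shifted left by 1 (mod 2^11) → 01011111110 = 766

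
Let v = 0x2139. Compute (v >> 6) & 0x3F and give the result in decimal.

4

v = 10000100111001
Shift right by 6: 10000100
Mask low 6 bits: 000100 = 4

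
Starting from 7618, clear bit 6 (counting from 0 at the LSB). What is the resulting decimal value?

x = 1110111000010
bit 6 is currently 1; clear it via x & ~(1 << 6) = x & ~64
→ 1110110000010 = 7554

7554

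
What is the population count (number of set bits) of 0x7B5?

8

0x7B5 = 11110110101
Count the 1s: 1 + 1 + 1 + 1 + 1 + 1 + 1 + 1 = 8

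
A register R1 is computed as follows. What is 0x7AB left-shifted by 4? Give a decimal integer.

31408

0x7AB = 000011110101011
shift left by 4 → 111101010110000 = 31408
(equivalently, 1963 × 2^4 = 1963 × 16)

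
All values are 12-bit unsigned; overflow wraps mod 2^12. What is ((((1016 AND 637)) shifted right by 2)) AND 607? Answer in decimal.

1016 = 001111111000
637 = 001001111101
→ AND → 001001111000 = 632
→ shifted right by 2 → 000010011110 = 158
607 = 001001011111
→ AND → 000000011110 = 30

30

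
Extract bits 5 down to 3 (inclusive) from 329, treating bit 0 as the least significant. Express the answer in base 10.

1

v = 101001001
Shift right by 3: 101001
Mask low 3 bits: 001 = 1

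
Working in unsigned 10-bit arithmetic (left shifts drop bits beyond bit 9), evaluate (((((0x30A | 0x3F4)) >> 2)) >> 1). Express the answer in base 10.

0x30A = 1100001010
0x3F4 = 1111110100
→ | → 1111111110 = 1022
→ >> 2 → 0011111111 = 255
→ >> 1 → 0001111111 = 127

127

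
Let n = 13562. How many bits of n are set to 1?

9

13562 = 11010011111010
Count the 1s: 1 + 1 + 1 + 1 + 1 + 1 + 1 + 1 + 1 = 9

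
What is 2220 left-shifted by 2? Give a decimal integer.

8880

2220 = 00100010101100
shift left by 2 → 10001010110000 = 8880
(equivalently, 2220 × 2^2 = 2220 × 4)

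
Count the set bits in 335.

6

335 = 101001111
Count the 1s: 1 + 1 + 1 + 1 + 1 + 1 = 6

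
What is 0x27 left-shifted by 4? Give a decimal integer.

0x27 = 0000100111
shift left by 4 → 1001110000 = 624
(equivalently, 39 × 2^4 = 39 × 16)

624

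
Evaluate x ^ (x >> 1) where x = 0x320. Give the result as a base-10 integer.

x = 1100100000 = 800
x>>1 = 0110010000
XOR  = 1010110000 = 688
(x ^ (x >> 1) gives the standard binary-reflected Gray code of x.)

688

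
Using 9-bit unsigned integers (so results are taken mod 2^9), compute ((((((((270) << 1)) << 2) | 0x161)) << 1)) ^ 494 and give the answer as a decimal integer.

270 = 100001110
→ << 1 (mod 2^9) → 000011100 = 28
→ << 2 (mod 2^9) → 001110000 = 112
0x161 = 101100001
→ | → 101110001 = 369
→ << 1 (mod 2^9) → 011100010 = 226
494 = 111101110
→ ^ → 100001100 = 268

268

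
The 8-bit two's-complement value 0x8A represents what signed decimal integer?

pattern = 10001010 (MSB is 1 ⇒ negative)
Invert: 01110101, add 1 → 01110110 = 118, so the value is -118.
(Equivalently: 138 - 2^8 = 138 - 256 = -118.)

-118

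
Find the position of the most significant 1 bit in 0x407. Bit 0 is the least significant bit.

10

0x407 = 10000000111
The topmost 1 is at position 10 (since 2^10 = 1024 ≤ 1031 < 2048).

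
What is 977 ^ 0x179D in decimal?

5196

977 = 0001111010001
0x179D = 1011110011101
XOR → 1010001001100 = 5196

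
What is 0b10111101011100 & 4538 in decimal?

a = 10111101011100
4538 = 01000110111010
AND → 00000100011000 = 280

280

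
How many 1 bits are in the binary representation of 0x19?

3

0x19 = 11001
Count the 1s: 1 + 1 + 1 = 3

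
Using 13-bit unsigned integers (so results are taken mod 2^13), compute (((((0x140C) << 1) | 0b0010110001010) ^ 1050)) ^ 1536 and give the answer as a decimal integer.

0x140C = 1010000001100
→ << 1 (mod 2^13) → 0100000011000 = 2072
0b0010110001010 = 0010110001010
→ | → 0110110011010 = 3482
1050 = 0010000011010
→ ^ → 0100110000000 = 2432
1536 = 0011000000000
→ ^ → 0111110000000 = 3968

3968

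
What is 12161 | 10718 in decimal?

12161 = 10111110000001
10718 = 10100111011110
 OR → 10111111011111 = 12255

12255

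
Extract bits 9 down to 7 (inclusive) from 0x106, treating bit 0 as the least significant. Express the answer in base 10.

2

v = 0100000110
Shift right by 7: 010
Mask low 3 bits: 010 = 2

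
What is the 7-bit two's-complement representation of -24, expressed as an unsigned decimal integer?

24 in 7 bits: 0011000
Invert: 1100111
Add 1:  1101000 = 104
(Check: 2^7 - 24 = 128 - 24 = 104.)

104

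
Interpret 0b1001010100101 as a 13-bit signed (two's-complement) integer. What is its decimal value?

pattern = 1001010100101 (MSB is 1 ⇒ negative)
Invert: 0110101011010, add 1 → 0110101011011 = 3419, so the value is -3419.
(Equivalently: 4773 - 2^13 = 4773 - 8192 = -3419.)

-3419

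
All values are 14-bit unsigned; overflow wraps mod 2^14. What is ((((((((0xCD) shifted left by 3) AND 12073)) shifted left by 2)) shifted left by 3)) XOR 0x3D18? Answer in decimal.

14360

0xCD = 00000011001101
→ shifted left by 3 (mod 2^14) → 00011001101000 = 1640
12073 = 10111100101001
→ AND → 00011000101000 = 1576
→ shifted left by 2 (mod 2^14) → 01100010100000 = 6304
→ shifted left by 3 (mod 2^14) → 00010100000000 = 1280
0x3D18 = 11110100011000
→ XOR → 11100000011000 = 14360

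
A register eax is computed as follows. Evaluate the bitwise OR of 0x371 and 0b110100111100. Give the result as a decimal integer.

3965

0x371 = 001101110001
b = 110100111100
 OR → 111101111101 = 3965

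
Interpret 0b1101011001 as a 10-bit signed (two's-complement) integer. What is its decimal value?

pattern = 1101011001 (MSB is 1 ⇒ negative)
Invert: 0010100110, add 1 → 0010100111 = 167, so the value is -167.
(Equivalently: 857 - 2^10 = 857 - 1024 = -167.)

-167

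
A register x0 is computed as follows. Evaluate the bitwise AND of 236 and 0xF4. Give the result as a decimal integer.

236 = 11101100
0xF4 = 11110100
AND → 11100100 = 228

228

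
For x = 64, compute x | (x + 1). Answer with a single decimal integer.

x = 1000000 = 64
x + 1 = 1000001
OR    = 1000001 = 65
(x | (x + 1) sets the lowest cleared bit.)

65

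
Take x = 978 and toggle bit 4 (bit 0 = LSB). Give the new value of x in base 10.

x = 1111010010
bit 4 is currently 1; toggle it via x ^ (1 << 4) = x ^ 16
→ 1111000010 = 962

962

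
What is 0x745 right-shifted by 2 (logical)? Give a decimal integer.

465

0x745 = 11101000101
shift right by 2 → 00111010001 = 465
(equivalently, floor(1861 / 4))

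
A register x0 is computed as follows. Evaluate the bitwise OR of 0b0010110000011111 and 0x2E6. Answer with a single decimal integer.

a = 10110000011111
0x2E6 = 00001011100110
 OR → 10111011111111 = 12031

12031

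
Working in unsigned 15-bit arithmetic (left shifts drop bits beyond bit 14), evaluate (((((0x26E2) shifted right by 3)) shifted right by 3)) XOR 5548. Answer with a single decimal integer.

0x26E2 = 010011011100010
→ shifted right by 3 → 000010011011100 = 1244
→ shifted right by 3 → 000000010011011 = 155
5548 = 001010110101100
→ XOR → 001010100110111 = 5431

5431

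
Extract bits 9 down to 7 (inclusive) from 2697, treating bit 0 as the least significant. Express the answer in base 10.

5

v = 101010001001
Shift right by 7: 10101
Mask low 3 bits: 101 = 5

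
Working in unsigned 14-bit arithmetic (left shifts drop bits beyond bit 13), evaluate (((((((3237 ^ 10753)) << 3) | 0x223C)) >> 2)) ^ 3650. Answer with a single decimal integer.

909

3237 = 00110010100101
10753 = 10101000000001
→ ^ → 10011010100100 = 9892
→ << 3 (mod 2^14) → 11010100100000 = 13600
0x223C = 10001000111100
→ | → 11011100111100 = 14140
→ >> 2 → 00110111001111 = 3535
3650 = 00111001000010
→ ^ → 00001110001101 = 909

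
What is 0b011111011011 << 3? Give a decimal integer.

x = 00011111011011
shift left by 3 → 11111011011000 = 16088
(equivalently, 2011 × 2^3 = 2011 × 8)

16088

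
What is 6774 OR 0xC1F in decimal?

7807

6774 = 1101001110110
0xC1F = 0110000011111
 OR → 1111001111111 = 7807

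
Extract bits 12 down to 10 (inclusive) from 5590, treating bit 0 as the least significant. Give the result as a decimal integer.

v = 1010111010110
Shift right by 10: 101
Mask low 3 bits: 101 = 5

5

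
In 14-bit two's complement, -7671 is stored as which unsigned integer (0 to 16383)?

8713

7671 in 14 bits: 01110111110111
Invert: 10001000001000
Add 1:  10001000001001 = 8713
(Check: 2^14 - 7671 = 16384 - 7671 = 8713.)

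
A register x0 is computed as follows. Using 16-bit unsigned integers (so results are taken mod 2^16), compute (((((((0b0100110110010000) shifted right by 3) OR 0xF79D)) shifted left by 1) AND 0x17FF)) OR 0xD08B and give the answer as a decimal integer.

55295

0b0100110110010000 = 0100110110010000
→ shifted right by 3 → 0000100110110010 = 2482
0xF79D = 1111011110011101
→ OR → 1111111110111111 = 65471
→ shifted left by 1 (mod 2^16) → 1111111101111110 = 65406
0x17FF = 0001011111111111
→ AND → 0001011101111110 = 6014
0xD08B = 1101000010001011
→ OR → 1101011111111111 = 55295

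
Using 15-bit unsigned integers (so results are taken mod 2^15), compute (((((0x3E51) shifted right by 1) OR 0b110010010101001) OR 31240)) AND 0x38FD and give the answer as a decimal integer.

0x3E51 = 011111001010001
→ shifted right by 1 → 001111100101000 = 7976
0b110010010101001 = 110010010101001
→ OR → 111111110101001 = 32681
31240 = 111101000001000
→ OR → 111111110101001 = 32681
0x38FD = 011100011111101
→ AND → 011100010101001 = 14505

14505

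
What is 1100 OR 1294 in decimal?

1358

1100 = 10001001100
1294 = 10100001110
 OR → 10101001110 = 1358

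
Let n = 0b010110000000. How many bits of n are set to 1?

3

n = 10110000000
Count the 1s: 1 + 1 + 1 = 3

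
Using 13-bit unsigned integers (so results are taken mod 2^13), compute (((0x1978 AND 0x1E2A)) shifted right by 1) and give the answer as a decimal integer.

0x1978 = 1100101111000
0x1E2A = 1111000101010
→ AND → 1100000101000 = 6184
→ shifted right by 1 → 0110000010100 = 3092

3092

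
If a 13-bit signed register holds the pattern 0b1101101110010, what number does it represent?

pattern = 1101101110010 (MSB is 1 ⇒ negative)
Invert: 0010010001101, add 1 → 0010010001110 = 1166, so the value is -1166.
(Equivalently: 7026 - 2^13 = 7026 - 8192 = -1166.)

-1166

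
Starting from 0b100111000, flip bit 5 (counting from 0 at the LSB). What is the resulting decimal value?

280

x = 100111000
bit 5 is currently 1; toggle it via x ^ (1 << 5) = x ^ 32
→ 100011000 = 280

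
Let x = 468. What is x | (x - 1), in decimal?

471

x = 111010100 = 468
x - 1 = 111010011
OR    = 111010111 = 471
(x | (x - 1) sets all bits below the lowest set bit.)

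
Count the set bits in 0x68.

3

0x68 = 1101000
Count the 1s: 1 + 1 + 1 = 3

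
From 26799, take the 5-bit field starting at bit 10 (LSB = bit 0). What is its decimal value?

v = 0110100010101111
Shift right by 10: 011010
Mask low 5 bits: 11010 = 26

26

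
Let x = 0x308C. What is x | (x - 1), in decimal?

x = 11000010001100 = 12428
x - 1 = 11000010001011
OR    = 11000010001111 = 12431
(x | (x - 1) sets all bits below the lowest set bit.)

12431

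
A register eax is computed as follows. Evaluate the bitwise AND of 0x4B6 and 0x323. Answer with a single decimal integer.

0x4B6 = 10010110110
0x323 = 01100100011
AND → 00000100010 = 34

34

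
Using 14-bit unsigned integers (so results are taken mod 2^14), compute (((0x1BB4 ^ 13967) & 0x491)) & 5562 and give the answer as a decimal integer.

1040

0x1BB4 = 01101110110100
13967 = 11011010001111
→ ^ → 10110100111011 = 11579
0x491 = 00010010010001
→ & → 00010000010001 = 1041
5562 = 01010110111010
→ & → 00010000010000 = 1040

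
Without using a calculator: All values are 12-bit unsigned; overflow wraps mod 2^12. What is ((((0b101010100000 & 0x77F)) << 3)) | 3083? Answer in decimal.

0b101010100000 = 101010100000
0x77F = 011101111111
→ & → 001000100000 = 544
→ << 3 (mod 2^12) → 000100000000 = 256
3083 = 110000001011
→ | → 110100001011 = 3339

3339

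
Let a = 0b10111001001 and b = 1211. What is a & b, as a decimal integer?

a = 10111001001
1211 = 10010111011
AND → 10010001001 = 1161

1161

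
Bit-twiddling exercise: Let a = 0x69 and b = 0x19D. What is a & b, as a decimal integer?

9

0x69 = 001101001
0x19D = 110011101
AND → 000001001 = 9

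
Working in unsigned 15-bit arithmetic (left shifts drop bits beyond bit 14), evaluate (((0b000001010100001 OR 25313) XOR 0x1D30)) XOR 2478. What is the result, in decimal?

30335

0b000001010100001 = 000001010100001
25313 = 110001011100001
→ OR → 110001011100001 = 25313
0x1D30 = 001110100110000
→ XOR → 111111111010001 = 32721
2478 = 000100110101110
→ XOR → 111011001111111 = 30335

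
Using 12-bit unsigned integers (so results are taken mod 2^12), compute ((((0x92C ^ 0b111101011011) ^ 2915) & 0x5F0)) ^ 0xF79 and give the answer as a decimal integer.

2665

0x92C = 100100101100
0b111101011011 = 111101011011
→ ^ → 011001110111 = 1655
2915 = 101101100011
→ ^ → 110100010100 = 3348
0x5F0 = 010111110000
→ & → 010100010000 = 1296
0xF79 = 111101111001
→ ^ → 101001101001 = 2665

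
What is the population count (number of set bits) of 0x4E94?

7

0x4E94 = 100111010010100
Count the 1s: 1 + 1 + 1 + 1 + 1 + 1 + 1 = 7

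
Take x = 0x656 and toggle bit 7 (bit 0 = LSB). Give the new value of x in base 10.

x = 011001010110
bit 7 is currently 0; toggle it via x ^ (1 << 7) = x ^ 128
→ 011011010110 = 1750

1750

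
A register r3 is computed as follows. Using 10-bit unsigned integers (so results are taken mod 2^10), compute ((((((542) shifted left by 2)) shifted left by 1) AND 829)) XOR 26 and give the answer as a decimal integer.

42

542 = 1000011110
→ shifted left by 2 (mod 2^10) → 0001111000 = 120
→ shifted left by 1 (mod 2^10) → 0011110000 = 240
829 = 1100111101
→ AND → 0000110000 = 48
26 = 0000011010
→ XOR → 0000101010 = 42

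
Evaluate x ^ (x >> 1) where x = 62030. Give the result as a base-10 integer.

x = 1111001001001110 = 62030
x>>1 = 0111100100100111
XOR  = 1000101101101001 = 35689
(x ^ (x >> 1) gives the standard binary-reflected Gray code of x.)

35689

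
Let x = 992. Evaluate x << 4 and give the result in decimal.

992 = 00001111100000
shift left by 4 → 11111000000000 = 15872
(equivalently, 992 × 2^4 = 992 × 16)

15872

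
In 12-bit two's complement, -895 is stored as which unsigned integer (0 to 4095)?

895 in 12 bits: 001101111111
Invert: 110010000000
Add 1:  110010000001 = 3201
(Check: 2^12 - 895 = 4096 - 895 = 3201.)

3201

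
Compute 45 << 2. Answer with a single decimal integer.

45 = 00101101
shift left by 2 → 10110100 = 180
(equivalently, 45 × 2^2 = 45 × 4)

180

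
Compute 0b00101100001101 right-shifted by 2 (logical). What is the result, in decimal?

x = 101100001101
shift right by 2 → 001011000011 = 707
(equivalently, floor(2829 / 4))

707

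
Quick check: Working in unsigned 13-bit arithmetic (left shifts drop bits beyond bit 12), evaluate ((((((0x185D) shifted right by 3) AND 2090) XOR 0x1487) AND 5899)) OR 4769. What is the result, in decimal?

0x185D = 1100001011101
→ shifted right by 3 → 0001100001011 = 779
2090 = 0100000101010
→ AND → 0000000001010 = 10
0x1487 = 1010010000111
→ XOR → 1010010001101 = 5261
5899 = 1011100001011
→ AND → 1010000001001 = 5129
4769 = 1001010100001
→ OR → 1011010101001 = 5801

5801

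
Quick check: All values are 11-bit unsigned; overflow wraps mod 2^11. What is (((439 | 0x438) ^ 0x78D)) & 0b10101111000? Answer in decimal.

48

439 = 00110110111
0x438 = 10000111000
→ | → 10110111111 = 1471
0x78D = 11110001101
→ ^ → 01000110010 = 562
0b10101111000 = 10101111000
→ & → 00000110000 = 48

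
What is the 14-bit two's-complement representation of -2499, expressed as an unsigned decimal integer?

13885

2499 in 14 bits: 00100111000011
Invert: 11011000111100
Add 1:  11011000111101 = 13885
(Check: 2^14 - 2499 = 16384 - 2499 = 13885.)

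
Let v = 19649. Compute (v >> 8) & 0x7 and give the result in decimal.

v = 100110011000001
Shift right by 8: 1001100
Mask low 3 bits: 100 = 4

4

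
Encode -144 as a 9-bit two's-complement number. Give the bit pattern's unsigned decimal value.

144 in 9 bits: 010010000
Invert: 101101111
Add 1:  101110000 = 368
(Check: 2^9 - 144 = 512 - 144 = 368.)

368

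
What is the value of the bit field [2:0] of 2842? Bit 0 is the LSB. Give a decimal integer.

2

v = 0101100011010
Shift right by 0: 0101100011010
Mask low 3 bits: 010 = 2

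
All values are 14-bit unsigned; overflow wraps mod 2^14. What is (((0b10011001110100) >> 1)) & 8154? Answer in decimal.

0b10011001110100 = 10011001110100
→ >> 1 → 01001100111010 = 4922
8154 = 01111111011010
→ & → 01001100011010 = 4890

4890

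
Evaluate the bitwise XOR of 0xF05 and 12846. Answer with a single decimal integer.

0xF05 = 00111100000101
12846 = 11001000101110
XOR → 11110100101011 = 15659

15659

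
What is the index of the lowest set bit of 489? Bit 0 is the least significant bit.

489 = 111101001
Trailing zeros: 0, so the lowest set bit is bit 0 (value 1).

0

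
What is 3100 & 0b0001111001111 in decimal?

12

3100 = 110000011100
b = 001111001111
AND → 000000001100 = 12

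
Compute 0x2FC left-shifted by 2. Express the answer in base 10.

3056

0x2FC = 001011111100
shift left by 2 → 101111110000 = 3056
(equivalently, 764 × 2^2 = 764 × 4)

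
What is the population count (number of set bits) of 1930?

6

1930 = 11110001010
Count the 1s: 1 + 1 + 1 + 1 + 1 + 1 = 6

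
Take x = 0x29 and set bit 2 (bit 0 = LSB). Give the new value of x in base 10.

x = 000101001
bit 2 is currently 0; set it via x | (1 << 2) = x | 4
→ 000101101 = 45

45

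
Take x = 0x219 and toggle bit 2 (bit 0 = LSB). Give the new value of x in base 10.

x = 00001000011001
bit 2 is currently 0; toggle it via x ^ (1 << 2) = x ^ 4
→ 00001000011101 = 541

541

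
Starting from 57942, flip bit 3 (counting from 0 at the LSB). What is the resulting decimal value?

x = 1110001001010110
bit 3 is currently 0; toggle it via x ^ (1 << 3) = x ^ 8
→ 1110001001011110 = 57950

57950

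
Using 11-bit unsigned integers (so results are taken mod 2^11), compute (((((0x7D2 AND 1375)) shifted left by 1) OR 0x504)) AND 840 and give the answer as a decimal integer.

0x7D2 = 11111010010
1375 = 10101011111
→ AND → 10101010010 = 1362
→ shifted left by 1 (mod 2^11) → 01010100100 = 676
0x504 = 10100000100
→ OR → 11110100100 = 1956
840 = 01101001000
→ AND → 01100000000 = 768

768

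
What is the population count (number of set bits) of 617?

617 = 1001101001
Count the 1s: 1 + 1 + 1 + 1 + 1 = 5

5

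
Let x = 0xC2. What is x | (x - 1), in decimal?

x = 11000010 = 194
x - 1 = 11000001
OR    = 11000011 = 195
(x | (x - 1) sets all bits below the lowest set bit.)

195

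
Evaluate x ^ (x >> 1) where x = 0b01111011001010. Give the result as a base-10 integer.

x = 1111011001010 = 7882
x>>1 = 0111101100101
XOR  = 1000110101111 = 4527
(x ^ (x >> 1) gives the standard binary-reflected Gray code of x.)

4527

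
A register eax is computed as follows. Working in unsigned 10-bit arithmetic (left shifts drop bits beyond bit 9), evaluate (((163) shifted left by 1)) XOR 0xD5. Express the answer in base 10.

163 = 0010100011
→ shifted left by 1 (mod 2^10) → 0101000110 = 326
0xD5 = 0011010101
→ XOR → 0110010011 = 403

403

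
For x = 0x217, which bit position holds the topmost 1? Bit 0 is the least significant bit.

9

0x217 = 1000010111
The topmost 1 is at position 9 (since 2^9 = 512 ≤ 535 < 1024).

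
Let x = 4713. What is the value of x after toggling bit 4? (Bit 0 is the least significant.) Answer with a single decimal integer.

4729

x = 1001001101001
bit 4 is currently 0; toggle it via x ^ (1 << 4) = x ^ 16
→ 1001001111001 = 4729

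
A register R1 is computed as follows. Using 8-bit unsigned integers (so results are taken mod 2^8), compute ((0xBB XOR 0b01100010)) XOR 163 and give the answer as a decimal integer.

0xBB = 10111011
0b01100010 = 01100010
→ XOR → 11011001 = 217
163 = 10100011
→ XOR → 01111010 = 122

122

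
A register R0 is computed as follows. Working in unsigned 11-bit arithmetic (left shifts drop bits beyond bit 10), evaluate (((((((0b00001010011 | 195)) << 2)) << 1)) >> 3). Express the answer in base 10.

0b00001010011 = 00001010011
195 = 00011000011
→ | → 00011010011 = 211
→ << 2 (mod 2^11) → 01101001100 = 844
→ << 1 (mod 2^11) → 11010011000 = 1688
→ >> 3 → 00011010011 = 211

211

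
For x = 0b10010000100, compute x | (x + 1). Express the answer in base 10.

x = 10010000100 = 1156
x + 1 = 10010000101
OR    = 10010000101 = 1157
(x | (x + 1) sets the lowest cleared bit.)

1157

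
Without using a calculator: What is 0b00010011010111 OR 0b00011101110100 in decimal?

a = 10011010111
b = 11101110100
 OR → 11111110111 = 2039

2039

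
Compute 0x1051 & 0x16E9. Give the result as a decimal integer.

0x1051 = 1000001010001
0x16E9 = 1011011101001
AND → 1000001000001 = 4161

4161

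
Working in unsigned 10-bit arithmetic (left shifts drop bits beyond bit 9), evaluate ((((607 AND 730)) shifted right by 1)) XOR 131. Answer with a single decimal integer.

607 = 1001011111
730 = 1011011010
→ AND → 1001011010 = 602
→ shifted right by 1 → 0100101101 = 301
131 = 0010000011
→ XOR → 0110101110 = 430

430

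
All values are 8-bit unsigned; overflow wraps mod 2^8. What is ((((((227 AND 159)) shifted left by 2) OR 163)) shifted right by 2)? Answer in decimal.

43

227 = 11100011
159 = 10011111
→ AND → 10000011 = 131
→ shifted left by 2 (mod 2^8) → 00001100 = 12
163 = 10100011
→ OR → 10101111 = 175
→ shifted right by 2 → 00101011 = 43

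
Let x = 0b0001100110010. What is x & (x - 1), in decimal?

x = 1100110010 = 818
x - 1 = 1100110001
AND   = 1100110000 = 816
(x & (x - 1) clears the lowest set bit of x.)

816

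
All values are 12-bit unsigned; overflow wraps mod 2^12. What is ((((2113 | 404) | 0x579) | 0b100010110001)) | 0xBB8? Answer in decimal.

2113 = 100001000001
404 = 000110010100
→ | → 100111010101 = 2517
0x579 = 010101111001
→ | → 110111111101 = 3581
0b100010110001 = 100010110001
→ | → 110111111101 = 3581
0xBB8 = 101110111000
→ | → 111111111101 = 4093

4093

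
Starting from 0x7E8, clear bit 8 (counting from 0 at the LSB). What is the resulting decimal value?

x = 11111101000
bit 8 is currently 1; clear it via x & ~(1 << 8) = x & ~256
→ 11011101000 = 1768

1768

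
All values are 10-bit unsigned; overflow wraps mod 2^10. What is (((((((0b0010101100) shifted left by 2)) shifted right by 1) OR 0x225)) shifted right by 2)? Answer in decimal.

0b0010101100 = 0010101100
→ shifted left by 2 (mod 2^10) → 1010110000 = 688
→ shifted right by 1 → 0101011000 = 344
0x225 = 1000100101
→ OR → 1101111101 = 893
→ shifted right by 2 → 0011011111 = 223

223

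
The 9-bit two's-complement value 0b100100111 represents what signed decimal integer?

-217

pattern = 100100111 (MSB is 1 ⇒ negative)
Invert: 011011000, add 1 → 011011001 = 217, so the value is -217.
(Equivalently: 295 - 2^9 = 295 - 512 = -217.)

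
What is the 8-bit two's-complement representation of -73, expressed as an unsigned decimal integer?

183

73 in 8 bits: 01001001
Invert: 10110110
Add 1:  10110111 = 183
(Check: 2^8 - 73 = 256 - 73 = 183.)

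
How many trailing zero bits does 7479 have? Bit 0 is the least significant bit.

7479 = 1110100110111
Trailing zeros: 0, so the lowest set bit is bit 0 (value 1).

0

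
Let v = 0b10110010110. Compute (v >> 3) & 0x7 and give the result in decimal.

2

v = 10110010110
Shift right by 3: 10110010
Mask low 3 bits: 010 = 2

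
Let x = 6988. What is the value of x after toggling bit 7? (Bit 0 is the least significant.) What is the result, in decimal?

7116

x = 01101101001100
bit 7 is currently 0; toggle it via x ^ (1 << 7) = x ^ 128
→ 01101111001100 = 7116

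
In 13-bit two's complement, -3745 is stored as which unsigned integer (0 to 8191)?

3745 in 13 bits: 0111010100001
Invert: 1000101011110
Add 1:  1000101011111 = 4447
(Check: 2^13 - 3745 = 8192 - 3745 = 4447.)

4447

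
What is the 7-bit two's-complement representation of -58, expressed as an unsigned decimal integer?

70

58 in 7 bits: 0111010
Invert: 1000101
Add 1:  1000110 = 70
(Check: 2^7 - 58 = 128 - 58 = 70.)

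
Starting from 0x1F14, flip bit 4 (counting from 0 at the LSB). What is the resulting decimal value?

7940

x = 0001111100010100
bit 4 is currently 1; toggle it via x ^ (1 << 4) = x ^ 16
→ 0001111100000100 = 7940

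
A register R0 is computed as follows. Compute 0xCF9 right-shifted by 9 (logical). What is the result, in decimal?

0xCF9 = 110011111001
shift right by 9 → 000000000110 = 6
(equivalently, floor(3321 / 512))

6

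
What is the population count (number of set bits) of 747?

7

747 = 1011101011
Count the 1s: 1 + 1 + 1 + 1 + 1 + 1 + 1 = 7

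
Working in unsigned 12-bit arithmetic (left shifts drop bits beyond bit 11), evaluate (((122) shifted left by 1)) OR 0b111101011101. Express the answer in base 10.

4093

122 = 000001111010
→ shifted left by 1 (mod 2^12) → 000011110100 = 244
0b111101011101 = 111101011101
→ OR → 111111111101 = 4093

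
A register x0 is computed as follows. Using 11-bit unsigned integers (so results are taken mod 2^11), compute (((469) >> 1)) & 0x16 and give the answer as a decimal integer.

469 = 00111010101
→ >> 1 → 00011101010 = 234
0x16 = 00000010110
→ & → 00000000010 = 2

2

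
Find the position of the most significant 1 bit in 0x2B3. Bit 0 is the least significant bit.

9

0x2B3 = 1010110011
The topmost 1 is at position 9 (since 2^9 = 512 ≤ 691 < 1024).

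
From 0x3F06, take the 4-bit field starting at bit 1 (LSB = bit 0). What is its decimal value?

v = 11111100000110
Shift right by 1: 1111110000011
Mask low 4 bits: 0011 = 3

3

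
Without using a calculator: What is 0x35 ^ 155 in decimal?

0x35 = 00110101
155 = 10011011
XOR → 10101110 = 174

174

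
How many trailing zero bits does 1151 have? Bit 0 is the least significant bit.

0

1151 = 10001111111
Trailing zeros: 0, so the lowest set bit is bit 0 (value 1).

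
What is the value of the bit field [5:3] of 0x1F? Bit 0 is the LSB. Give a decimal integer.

v = 00011111
Shift right by 3: 00011
Mask low 3 bits: 011 = 3

3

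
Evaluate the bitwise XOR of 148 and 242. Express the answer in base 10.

102

148 = 10010100
242 = 11110010
XOR → 01100110 = 102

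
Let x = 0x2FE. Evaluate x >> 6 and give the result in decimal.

0x2FE = 1011111110
shift right by 6 → 0000001011 = 11
(equivalently, floor(766 / 64))

11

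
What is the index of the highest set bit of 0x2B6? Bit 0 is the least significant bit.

0x2B6 = 1010110110
The topmost 1 is at position 9 (since 2^9 = 512 ≤ 694 < 1024).

9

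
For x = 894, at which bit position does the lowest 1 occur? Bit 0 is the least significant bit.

894 = 1101111110
Trailing zeros: 1, so the lowest set bit is bit 1 (value 2).

1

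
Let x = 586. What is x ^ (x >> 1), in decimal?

879

x = 1001001010 = 586
x>>1 = 0100100101
XOR  = 1101101111 = 879
(x ^ (x >> 1) gives the standard binary-reflected Gray code of x.)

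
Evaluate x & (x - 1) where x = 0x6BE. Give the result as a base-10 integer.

1724

x = 11010111110 = 1726
x - 1 = 11010111101
AND   = 11010111100 = 1724
(x & (x - 1) clears the lowest set bit of x.)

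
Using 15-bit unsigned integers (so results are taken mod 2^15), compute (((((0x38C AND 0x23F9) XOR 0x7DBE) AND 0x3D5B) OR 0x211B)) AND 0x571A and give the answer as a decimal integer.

0x38C = 000001110001100
0x23F9 = 010001111111001
→ AND → 000001110001000 = 904
0x7DBE = 111110110111110
→ XOR → 111111000110110 = 32310
0x3D5B = 011110101011011
→ AND → 011110000010010 = 15378
0x211B = 010000100011011
→ OR → 011110100011011 = 15643
0x571A = 101011100011010
→ AND → 001010100011010 = 5402

5402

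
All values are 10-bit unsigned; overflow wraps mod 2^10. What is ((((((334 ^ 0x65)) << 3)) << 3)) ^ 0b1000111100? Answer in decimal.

252

334 = 0101001110
0x65 = 0001100101
→ ^ → 0100101011 = 299
→ << 3 (mod 2^10) → 0101011000 = 344
→ << 3 (mod 2^10) → 1011000000 = 704
0b1000111100 = 1000111100
→ ^ → 0011111100 = 252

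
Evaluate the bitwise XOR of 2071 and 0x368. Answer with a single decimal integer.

2943

2071 = 100000010111
0x368 = 001101101000
XOR → 101101111111 = 2943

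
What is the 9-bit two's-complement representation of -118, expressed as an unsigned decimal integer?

118 in 9 bits: 001110110
Invert: 110001001
Add 1:  110001010 = 394
(Check: 2^9 - 118 = 512 - 118 = 394.)

394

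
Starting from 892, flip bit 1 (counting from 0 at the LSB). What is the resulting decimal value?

x = 1101111100
bit 1 is currently 0; toggle it via x ^ (1 << 1) = x ^ 2
→ 1101111110 = 894

894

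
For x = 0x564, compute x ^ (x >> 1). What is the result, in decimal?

x = 10101100100 = 1380
x>>1 = 01010110010
XOR  = 11111010110 = 2006
(x ^ (x >> 1) gives the standard binary-reflected Gray code of x.)

2006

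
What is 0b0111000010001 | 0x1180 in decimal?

8081

a = 0111000010001
0x1180 = 1000110000000
 OR → 1111110010001 = 8081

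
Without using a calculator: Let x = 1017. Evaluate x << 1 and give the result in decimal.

2034

1017 = 01111111001
shift left by 1 → 11111110010 = 2034
(equivalently, 1017 × 2^1 = 1017 × 2)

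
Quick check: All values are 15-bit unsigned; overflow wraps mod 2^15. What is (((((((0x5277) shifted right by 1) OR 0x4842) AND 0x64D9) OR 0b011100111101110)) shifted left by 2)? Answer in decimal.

0x5277 = 101001001110111
→ shifted right by 1 → 010100100111011 = 10555
0x4842 = 100100001000010
→ OR → 110100101111011 = 27003
0x64D9 = 110010011011001
→ AND → 110000001011001 = 24665
0b011100111101110 = 011100111101110
→ OR → 111100111111111 = 31231
→ shifted left by 2 (mod 2^15) → 110011111111100 = 26620

26620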